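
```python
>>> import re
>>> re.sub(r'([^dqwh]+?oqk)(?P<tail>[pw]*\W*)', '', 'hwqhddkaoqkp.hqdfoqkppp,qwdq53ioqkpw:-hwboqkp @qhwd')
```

'hwqhddhqdqwdqhwqhwd'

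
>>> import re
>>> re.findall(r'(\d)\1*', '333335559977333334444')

`\1` is not a pattern — it's the concrete string captured by group 1, re-applied verbatim.
Walking the string: at [0:5] match '33333', group 1 = '3'; at [5:8] match '555', group 1 = '5'; at [8:10] match '99', group 1 = '9'; at [10:12] match '77', group 1 = '7'; at [12:17] match '33333', group 1 = '3'; ….
With a single group, `findall` returns only what that group captured — 6 items.

['3', '5', '9', '7', '3', '4']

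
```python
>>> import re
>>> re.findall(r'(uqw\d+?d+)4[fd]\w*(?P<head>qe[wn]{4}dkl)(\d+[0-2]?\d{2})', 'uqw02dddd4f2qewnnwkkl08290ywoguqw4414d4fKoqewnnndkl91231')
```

`findall` packs the 3 group values into a tuple for every match.

[('uqw02dddd', 'qewnnndkl', '91231')]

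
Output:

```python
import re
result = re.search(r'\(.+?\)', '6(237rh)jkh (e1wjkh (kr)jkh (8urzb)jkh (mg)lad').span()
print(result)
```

With the lazy modifier that quantifier settles for the fewest repetitions that let the rest of the pattern succeed (the atoms after it are unaffected and can still be greedy).
The match spans [1:8] → '(237rh)'.

(1, 8)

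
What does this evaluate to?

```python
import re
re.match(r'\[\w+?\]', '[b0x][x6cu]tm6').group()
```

`re.match` only tries the pattern at the start of the string.
The match spans [0:5] → '[b0x]'.

'[b0x]'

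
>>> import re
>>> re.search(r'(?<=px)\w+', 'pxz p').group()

The lookaround is zero-width — it requires the adjacent text to match without consuming it, so the asserted text isn't part of the match.
The match spans [2:3] → 'z'.

'z'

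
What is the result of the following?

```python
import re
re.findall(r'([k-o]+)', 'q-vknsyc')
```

Pattern: one or more of a character in [k-o] (captured).
Walking the string: at [3:5] match 'kn', group 1 = 'kn'.
One capturing group, so `findall` returns just the captured substring from the one match — 1 in all.

['kn']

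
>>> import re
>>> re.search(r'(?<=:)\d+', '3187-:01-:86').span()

The lookaround is zero-width — it requires the adjacent text to match without consuming it, so the asserted text isn't part of the match.
`re.search` scans for the first position where the pattern succeeds.
The match spans [6:8] → '01'.

(6, 8)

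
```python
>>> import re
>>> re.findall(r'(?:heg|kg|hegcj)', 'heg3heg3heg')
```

['heg', 'heg', 'heg']

Scanning left to right: at [0:3] → 'heg'; at [4:7] → 'heg'; at [8:11] → 'heg'.
With no groups in the pattern, `findall` gives back each whole match — 3 here.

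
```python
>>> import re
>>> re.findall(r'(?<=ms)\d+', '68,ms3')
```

['3']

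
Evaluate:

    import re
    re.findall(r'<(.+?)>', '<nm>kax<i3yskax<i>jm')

['nm', 'i3yskax<i']

Matches: at [0:4] match '<nm>', group 1 = 'nm'; at [7:18] match '<i3yskax<i>', group 1 = 'i3yskax<i'.
`findall` collects group 1 from each match (2 total).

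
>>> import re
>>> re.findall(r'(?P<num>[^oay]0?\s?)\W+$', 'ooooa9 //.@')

This matches any character except [oay], then optionally the literal '0', then optionally whitespace (captured as 'num'); then one or more of a non-word character; then anchored at the end.
Walking the string: at [5:11] match '9 //.@', group 1 = '9 '.
With a single group, `findall` returns only what that group captured — 1 item.

['9 ']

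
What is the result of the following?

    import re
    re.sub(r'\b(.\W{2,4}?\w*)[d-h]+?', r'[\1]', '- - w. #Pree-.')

'- - [w. #Pre]-.'

This matches a word boundary (`\b`, zero-width); then any character, then 2 to 4 of a non-word character (lazy), then zero or more of a word character (captured); then one or more of a character in [d-h] (lazy).
Matches: at [4:12] → 'w. #Pree'.
`\1` in the replacement pulls in group 1's text for each match.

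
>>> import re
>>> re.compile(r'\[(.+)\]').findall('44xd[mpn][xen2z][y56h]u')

['mpn][xen2z][y56h']

`findall` collects group 1 from the one match (1 total).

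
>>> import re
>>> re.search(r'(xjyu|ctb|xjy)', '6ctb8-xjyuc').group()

'ctb'

The match spans [1:4] → 'ctb'.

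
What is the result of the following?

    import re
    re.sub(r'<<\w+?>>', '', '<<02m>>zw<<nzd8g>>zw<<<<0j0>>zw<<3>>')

'zwzw<<zw'

Matches: at [0:7] → '<<02m>>'; at [9:18] → '<<nzd8g>>'; at [22:29] → '<<0j0>>'; at [31:36] → '<<3>>'.
Each match is replaced by ''.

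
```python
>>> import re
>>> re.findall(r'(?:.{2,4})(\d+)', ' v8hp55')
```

The pattern matches 2 to 4 of any character (non-capturing group); then one or more of a digit (captured).
Scanning left to right: at [0:3] match ' v8', group 1 = '8'; at [3:7] match 'hp55', group 1 = '5'.
With a single group, `findall` returns only what that group captured — 2 items.

['8', '5']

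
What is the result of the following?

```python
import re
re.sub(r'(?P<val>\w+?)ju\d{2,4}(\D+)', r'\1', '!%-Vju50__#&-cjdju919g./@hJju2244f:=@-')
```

'!%-V919g./@hJ'

`\1` in the replacement pulls in group 1's text for each match.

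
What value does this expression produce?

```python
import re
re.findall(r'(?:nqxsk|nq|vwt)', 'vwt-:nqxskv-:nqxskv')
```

['vwt', 'nqxsk', 'nqxsk']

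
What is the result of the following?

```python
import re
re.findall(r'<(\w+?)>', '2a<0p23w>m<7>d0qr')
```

['0p23w', '7']

One capturing group, so `findall` returns just the captured substring from each match — 2 in all.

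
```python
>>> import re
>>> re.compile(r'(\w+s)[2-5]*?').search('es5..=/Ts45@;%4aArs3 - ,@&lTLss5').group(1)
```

'es'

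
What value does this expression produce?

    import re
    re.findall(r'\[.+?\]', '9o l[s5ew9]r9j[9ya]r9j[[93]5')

['[s5ew9]', '[9ya]', '[[93]']

Scanning left to right: at [4:11] → '[s5ew9]'; at [14:19] → '[9ya]'; at [22:27] → '[[93]'.
With no groups in the pattern, `findall` gives back each whole match — 3 here.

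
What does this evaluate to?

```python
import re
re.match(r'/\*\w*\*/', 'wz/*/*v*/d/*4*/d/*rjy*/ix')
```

None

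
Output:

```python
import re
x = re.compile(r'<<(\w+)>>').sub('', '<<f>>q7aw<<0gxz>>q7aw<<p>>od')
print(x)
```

Matches: at [0:5] → '<<f>>'; at [9:17] → '<<0gxz>>'; at [21:26] → '<<p>>'.
Each match is replaced by ''.

q7awq7awod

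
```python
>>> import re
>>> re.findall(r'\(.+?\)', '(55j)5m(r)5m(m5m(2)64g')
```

['(55j)', '(r)', '(m5m(2)']

Because the quantifier is non-greedy, it stops expanding at the earliest point where the rest of the pattern can succeed.
Walking the string: at [0:5] → '(55j)'; at [7:10] → '(r)'; at [12:19] → '(m5m(2)'.
With no groups in the pattern, `findall` gives back each whole match — 3 here.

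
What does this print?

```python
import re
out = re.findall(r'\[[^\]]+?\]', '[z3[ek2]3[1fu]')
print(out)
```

Since nothing is captured, `findall` lists the 2 matched substrings directly.

['[z3[ek2]', '[1fu]']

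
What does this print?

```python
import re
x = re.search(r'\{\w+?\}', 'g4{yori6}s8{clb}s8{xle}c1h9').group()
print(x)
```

{yori6}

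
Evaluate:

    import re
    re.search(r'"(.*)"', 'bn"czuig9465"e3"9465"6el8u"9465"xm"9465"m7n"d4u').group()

'"czuig9465"e3"9465"6el8u"9465"xm"9465"m7n"'

The match spans [2:44] → '"czuig9465"e3"9465"6el8u"9465"xm"9465"m7n"'.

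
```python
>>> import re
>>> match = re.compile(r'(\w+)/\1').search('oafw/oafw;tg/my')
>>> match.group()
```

`\1` has to match the exact text group 1 already captured.
`re.search` tries every starting position until one works.
The match spans [0:9] → 'oafw/oafw'.
Captured: group 1 = 'oafw'.

'oafw/oafw'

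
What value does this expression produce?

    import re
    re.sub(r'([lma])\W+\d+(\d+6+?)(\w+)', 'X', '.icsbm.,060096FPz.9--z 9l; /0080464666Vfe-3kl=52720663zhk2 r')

'.icsbX.9--z 9X-3kX r'

The pattern matches one of [lma] (captured); then one or more of a non-word character, then one or more of a digit; then one or more of a digit, then one or more of a literal '6' (lazy) (captured); then one or more of a word character (captured).
Matches: at [5:17] → 'm.,060096FPz'; at [24:41] → 'l; /0080464666Vfe'; at [44:58] → 'l=52720663zhk2'.
Each match is replaced by 'X'.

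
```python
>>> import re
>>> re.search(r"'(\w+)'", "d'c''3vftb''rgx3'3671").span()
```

`re.search` scans for the first position where the pattern succeeds.
The match spans [1:4] → "'c'".
Captured: group 1 = 'c'.

(1, 4)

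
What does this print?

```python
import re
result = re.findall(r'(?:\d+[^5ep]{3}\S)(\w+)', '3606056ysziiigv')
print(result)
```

Pattern: one or more of a digit, then exactly 3 of any character except [5ep], then a non-whitespace character (non-capturing group); then one or more of a word character (captured).
Scanning left to right: at [0:15] match '3606056ysziiigv', group 1 = 'iigv'.
With a single group, `findall` returns only what that group captured — 1 item.

['iigv']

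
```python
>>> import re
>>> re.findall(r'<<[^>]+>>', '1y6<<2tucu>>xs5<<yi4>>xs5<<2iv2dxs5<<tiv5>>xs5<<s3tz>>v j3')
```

Walking the string: at [3:12] → '<<2tucu>>'; at [15:22] → '<<yi4>>'; at [25:43] → '<<2iv2dxs5<<tiv5>>'; at [46:54] → '<<s3tz>>'.
`findall` yields the raw match text (4 of them) because the pattern has no groups.

['<<2tucu>>', '<<yi4>>', '<<2iv2dxs5<<tiv5>>', '<<s3tz>>']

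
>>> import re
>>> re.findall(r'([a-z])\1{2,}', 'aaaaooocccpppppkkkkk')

['a', 'o', 'c', 'p', 'k']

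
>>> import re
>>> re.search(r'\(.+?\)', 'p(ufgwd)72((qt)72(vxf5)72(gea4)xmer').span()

A `+?`/`*?`/`{m,n}?` starts at its minimum and grows only as far as needed for what follows to match.
The match spans [1:8] → '(ufgwd)'.

(1, 8)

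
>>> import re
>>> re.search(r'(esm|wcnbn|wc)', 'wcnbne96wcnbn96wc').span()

Alternation tries branches left to right and keeps the first one that lets the overall match succeed at that position.
The match spans [0:5] → 'wcnbn'.

(0, 5)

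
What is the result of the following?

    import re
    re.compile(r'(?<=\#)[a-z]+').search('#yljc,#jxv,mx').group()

Because the assertion is zero-width, the text it checks is not consumed and won't appear in the result.
`re.search` tries every starting position until one works.
The match spans [1:5] → 'yljc'.

'yljc'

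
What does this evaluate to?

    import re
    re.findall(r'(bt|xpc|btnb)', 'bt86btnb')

`|` is ordered: at each position the engine commits to the first alternative that works.
`findall` collects group 1 from each match (2 total).

['bt', 'bt']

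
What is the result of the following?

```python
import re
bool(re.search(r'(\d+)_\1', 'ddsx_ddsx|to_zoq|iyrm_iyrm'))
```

False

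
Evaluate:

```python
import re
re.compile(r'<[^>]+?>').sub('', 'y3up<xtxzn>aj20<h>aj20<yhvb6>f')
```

'y3upaj20aj20f'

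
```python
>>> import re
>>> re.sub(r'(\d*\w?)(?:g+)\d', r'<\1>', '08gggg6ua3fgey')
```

'<08g>ua3fgey'

This matches zero or more of a digit, then optionally a word character (captured); then one or more of a literal 'g' (non-capturing group); then a digit.
`\1` in the replacement pulls in group 1's text for each match.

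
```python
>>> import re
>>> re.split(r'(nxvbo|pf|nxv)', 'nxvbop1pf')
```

['', 'nxvbo', 'p1', 'pf', '']

Alternation tries branches left to right and keeps the first one that lets the overall match succeed at that position.
Matches to split on: at [0:5] → 'nxvbo'; at [7:9] → 'pf'.
Because the pattern has a capturing group, `split` also inserts each captured text between the pieces.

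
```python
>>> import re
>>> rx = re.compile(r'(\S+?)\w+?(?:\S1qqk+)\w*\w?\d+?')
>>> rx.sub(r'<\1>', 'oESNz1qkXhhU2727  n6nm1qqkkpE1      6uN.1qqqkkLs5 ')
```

'oESNz1qkXhhU2727  <n>      6uN.1qqqkkLs5 '

`\1` in the replacement pulls in group 1's text for each match.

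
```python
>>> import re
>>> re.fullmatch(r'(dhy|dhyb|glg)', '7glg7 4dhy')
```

None

`fullmatch` succeeds only if the pattern covers the string from start to end.
Here the pattern can't cover the whole string, so the call returns None.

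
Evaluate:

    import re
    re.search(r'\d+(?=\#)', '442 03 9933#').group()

'9933'

Because the assertion is zero-width, the text it checks is not consumed and won't appear in the result.
The match spans [7:11] → '9933'.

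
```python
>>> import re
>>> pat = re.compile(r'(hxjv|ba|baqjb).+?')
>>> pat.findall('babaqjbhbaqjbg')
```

['ba', 'ba']

`|` is ordered: at each position the engine commits to the first alternative that works.
With a single group, `findall` returns only what that group captured — 2 items.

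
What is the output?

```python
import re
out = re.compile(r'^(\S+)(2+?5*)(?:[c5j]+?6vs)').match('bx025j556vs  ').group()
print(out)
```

bx025j556vs

The pattern matches anchored at the start of the string; then one or more of a non-whitespace character (captured); then one or more of the literal '2' (lazy), then zero or more of a literal '5' (captured); then one or more of one of [c5j] (lazy), then the literal '6vs' (non-capturing group).
With `match`, the pattern is implicitly anchored at the beginning.
The match spans [0:11] → 'bx025j556vs'.
Captured: group 1 = 'bx0', group 2 = '25'.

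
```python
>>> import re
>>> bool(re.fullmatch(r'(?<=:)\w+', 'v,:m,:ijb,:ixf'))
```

The lookaround is zero-width — it requires the adjacent text to match without consuming it, so the asserted text isn't part of the match.
`re.fullmatch` is like wrapping the pattern in `^…$` (in single-line mode).
Here there's no way to consume every character, so the call returns None, and `bool(None)` is False.

False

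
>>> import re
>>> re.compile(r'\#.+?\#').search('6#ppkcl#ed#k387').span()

Because the quantifier is non-greedy, it stops expanding at the earliest point where the rest of the pattern can succeed.
The match spans [1:8] → '#ppkcl#'.

(1, 8)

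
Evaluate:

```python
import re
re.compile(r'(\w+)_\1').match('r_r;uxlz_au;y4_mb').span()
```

After group 1 captures some text, `\1` only succeeds where that same text appears again.
With `match`, the pattern is implicitly anchored at the beginning.
The match spans [0:3] → 'r_r'.
Captured: group 1 = 'r'.

(0, 3)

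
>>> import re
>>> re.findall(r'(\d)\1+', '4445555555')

['4', '5']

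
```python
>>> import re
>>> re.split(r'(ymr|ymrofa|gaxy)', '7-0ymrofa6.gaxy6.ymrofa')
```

['7-0', 'ymr', 'ofa6.', 'gaxy', '6.', 'ymr', 'ofa']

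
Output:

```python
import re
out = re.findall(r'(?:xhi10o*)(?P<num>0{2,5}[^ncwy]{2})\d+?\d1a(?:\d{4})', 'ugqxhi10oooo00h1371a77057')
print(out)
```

['00h1']

This matches the literal 'xhi', then the literal '10', then zero or more of the literal 'o' (non-capturing group); then 2 to 5 of the literal '0', then exactly 2 of any character except [ncwy] (captured as 'num'); then one or more of a digit (lazy), then a digit, then the literal '1a'; then exactly 4 of a digit (non-capturing group).
Matches: at [3:24] match 'xhi10oooo00h1371a7705', group 1 = '00h1'.
Because there's exactly one group, `findall` drops the full match and keeps group 1 from the one hit.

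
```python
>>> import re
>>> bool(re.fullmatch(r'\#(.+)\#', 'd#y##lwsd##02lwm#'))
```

`fullmatch` succeeds only if the pattern covers the string from start to end.
Here the pattern can't cover the whole string, so the call returns None, and `bool(None)` is False.

False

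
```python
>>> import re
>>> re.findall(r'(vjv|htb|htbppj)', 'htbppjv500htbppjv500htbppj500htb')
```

['htb', 'htb', 'htb', 'htb']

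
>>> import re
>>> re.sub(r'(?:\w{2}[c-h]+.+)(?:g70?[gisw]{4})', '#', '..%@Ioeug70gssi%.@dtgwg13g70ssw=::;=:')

'..%@#%.@dtgwg13g70ssw=::;=:'

Pattern: exactly 2 of a word character, then one or more of a character in [c-h], then one or more of any character (non-capturing group); then the literal 'g7', then optionally a literal '0', then exactly 4 of one of [gisw] (non-capturing group).
Matches: at [4:15] → 'Ioeug70gssi'.
`sub` substitutes '#' at each match site.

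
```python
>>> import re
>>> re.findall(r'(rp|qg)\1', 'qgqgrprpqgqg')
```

['qg', 'rp', 'qg']

A backreference is literal: `\1` must see the identical characters the first group matched.
Matches: at [0:4] match 'qgqg', group 1 = 'qg'; at [4:8] match 'rprp', group 1 = 'rp'; at [8:12] match 'qgqg', group 1 = 'qg'.
Because there's exactly one group, `findall` drops the full match and keeps group 1 from each hit.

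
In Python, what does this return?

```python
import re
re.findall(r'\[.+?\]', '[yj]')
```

['[yj]']

Scanning left to right: at [0:4] → '[yj]'.
With no groups in the pattern, `findall` gives back each whole match — 1 here.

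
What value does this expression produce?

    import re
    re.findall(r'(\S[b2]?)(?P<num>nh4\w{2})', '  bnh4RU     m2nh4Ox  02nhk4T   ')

[('b', 'nh4RU'), ('m2', 'nh4Ox')]

The pattern matches a non-whitespace character, then optionally one of [b2] (captured); then the literal 'nh4', then exactly 2 of a word character (captured as 'num').
With 2 capturing groups, `findall` returns a 2-tuple per match.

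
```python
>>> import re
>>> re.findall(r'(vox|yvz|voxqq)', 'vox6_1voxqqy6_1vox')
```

The regex engine tests alternatives in the order written; an earlier branch that matches wins even if a later one would match more.
Because there's exactly one group, `findall` drops the full match and keeps group 1 from each hit.

['vox', 'vox', 'vox']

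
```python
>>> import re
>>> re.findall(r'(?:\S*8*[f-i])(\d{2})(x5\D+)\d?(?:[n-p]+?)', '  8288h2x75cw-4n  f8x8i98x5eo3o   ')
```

[('98', 'x5eo')]

`findall` packs the 2 group values into a tuple for every match.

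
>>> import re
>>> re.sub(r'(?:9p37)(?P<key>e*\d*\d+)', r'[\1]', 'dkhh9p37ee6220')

`\1` in the replacement pulls in group 1's text for each match.

'dkhh[ee6220]'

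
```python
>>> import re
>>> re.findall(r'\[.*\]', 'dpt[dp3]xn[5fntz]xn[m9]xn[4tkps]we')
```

Scanning left to right: at [3:32] → '[dp3]xn[5fntz]xn[m9]xn[4tkps]'.
No capturing groups, so `findall` returns the 1 full match string.

['[dp3]xn[5fntz]xn[m9]xn[4tkps]']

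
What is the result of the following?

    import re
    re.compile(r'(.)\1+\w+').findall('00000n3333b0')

['0']

The backreference `\1` re-matches whatever the first group consumed, character for character.
`findall` collects group 1 from the one match (1 total).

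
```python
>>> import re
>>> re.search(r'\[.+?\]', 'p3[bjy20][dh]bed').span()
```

Lazy quantifiers expand one character at a time until the remainder of the pattern can match.
The match spans [2:9] → '[bjy20]'.

(2, 9)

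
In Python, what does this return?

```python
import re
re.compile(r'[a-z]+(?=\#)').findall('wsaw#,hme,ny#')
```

Lookahead/lookbehind check context without consuming it, so the matched span excludes the asserted characters.
Scanning left to right: at [0:4] → 'wsaw'; at [10:12] → 'ny'.
With no groups in the pattern, `findall` gives back each whole match — 2 here.

['wsaw', 'ny']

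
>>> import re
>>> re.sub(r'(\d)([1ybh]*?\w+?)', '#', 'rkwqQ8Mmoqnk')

'rkwqQ#moqnk'

This matches a digit (captured); then zero or more of one of [1ybh] (lazy), then one or more of a word character (lazy) (captured).
With the lazy modifier that quantifier settles for the fewest repetitions that let the rest of the pattern succeed (the atoms after it are unaffected and can still be greedy).
Matches: at [5:7] → '8M'.
Each match is replaced by '#'.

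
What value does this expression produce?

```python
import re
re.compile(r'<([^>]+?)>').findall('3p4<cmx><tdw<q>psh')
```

['cmx', 'tdw<q']

Matches: at [3:8] match '<cmx>', group 1 = 'cmx'; at [8:15] match '<tdw<q>', group 1 = 'tdw<q'.
Because there's exactly one group, `findall` drops the full match and keeps group 1 from each hit.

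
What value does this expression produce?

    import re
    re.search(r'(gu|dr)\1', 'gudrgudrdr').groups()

('dr',)

The backreference `\1` re-matches whatever the first group consumed, character for character.
Unlike `match`, `search` isn't anchored — it looks for the pattern anywhere in the string.
The match spans [6:10] → 'drdr'.
Captured: group 1 = 'dr'.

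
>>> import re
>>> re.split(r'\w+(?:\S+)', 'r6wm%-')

The string is cut at each match, leaving 2 pieces.

['', '']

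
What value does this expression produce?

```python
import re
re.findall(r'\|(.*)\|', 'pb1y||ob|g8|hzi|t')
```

`findall` collects group 1 from the one match (1 total).

['|ob|g8|hzi']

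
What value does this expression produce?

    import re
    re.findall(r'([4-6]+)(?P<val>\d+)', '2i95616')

[('56', '16')]

Pattern: one or more of a character in [4-6] (captured); then one or more of a digit (captured as 'val').
Scanning left to right: at [3:7] match '5616', groups = ('56', '16').
2 groups means the one result is a tuple of 2 captured strings — 1 here.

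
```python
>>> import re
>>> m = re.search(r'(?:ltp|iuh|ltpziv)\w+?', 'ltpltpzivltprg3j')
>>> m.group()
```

'ltpl'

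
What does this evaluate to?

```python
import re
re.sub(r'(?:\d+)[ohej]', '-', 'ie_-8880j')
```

This matches one or more of a digit (non-capturing group); then one of [ohej].
`sub` substitutes '-' at each match site.

'ie_--'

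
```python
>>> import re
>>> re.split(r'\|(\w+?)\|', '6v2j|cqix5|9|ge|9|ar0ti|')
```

Matches to split on: at [4:11] → '|cqix5|'; at [12:16] → '|ge|'; at [17:24] → '|ar0ti|'.
With a capturing group present, the delimiter's captured portion is kept in the result list.

['6v2j', 'cqix5', '9', 'ge', '9', 'ar0ti', '']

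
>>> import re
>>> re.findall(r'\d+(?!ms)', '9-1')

Because the assertion is negative and zero-width, positions next to the forbidden text are skipped.
No capturing groups, so `findall` returns the 2 full match strings.

['9', '1']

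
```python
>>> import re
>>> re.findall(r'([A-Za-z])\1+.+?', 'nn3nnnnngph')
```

['n', 'n']

The backreference `\1` re-matches whatever the first group consumed, character for character.
`findall` collects group 1 from each match (2 total).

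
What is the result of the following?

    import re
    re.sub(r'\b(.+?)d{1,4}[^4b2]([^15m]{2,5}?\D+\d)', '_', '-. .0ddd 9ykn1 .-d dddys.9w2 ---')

Each match is replaced by '_'.

'-. .__w2 ---'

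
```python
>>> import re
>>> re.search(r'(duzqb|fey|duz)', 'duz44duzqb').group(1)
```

The match spans [0:3] → 'duz'.
Captured: group 1 = 'duz'.

'duz'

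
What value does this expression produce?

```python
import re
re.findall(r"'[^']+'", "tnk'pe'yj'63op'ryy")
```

["'pe'", "'63op'"]

Scanning left to right: at [3:7] → "'pe'"; at [9:15] → "'63op'".
`findall` yields the raw match text (2 of them) because the pattern has no groups.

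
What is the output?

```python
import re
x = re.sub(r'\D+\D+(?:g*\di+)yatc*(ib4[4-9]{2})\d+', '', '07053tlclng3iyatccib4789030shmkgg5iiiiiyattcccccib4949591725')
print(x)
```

07053shmkgg5iiiiiyattcccccib4949591725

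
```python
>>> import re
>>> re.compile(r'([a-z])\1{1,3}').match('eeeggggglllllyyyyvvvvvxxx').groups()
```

('e',)

After group 1 captures some text, `\1` only succeeds where that same text appears again.
`match` is anchored at position 0; if the pattern doesn't fit there, it returns None.
The match spans [0:3] → 'eee'.
Captured: group 1 = 'e'.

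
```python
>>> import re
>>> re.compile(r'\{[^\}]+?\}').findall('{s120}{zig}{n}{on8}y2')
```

['{s120}', '{zig}', '{n}', '{on8}']

Matches: at [0:6] → '{s120}'; at [6:11] → '{zig}'; at [11:14] → '{n}'; at [14:19] → '{on8}'.
`findall` yields the raw match text (4 of them) because the pattern has no groups.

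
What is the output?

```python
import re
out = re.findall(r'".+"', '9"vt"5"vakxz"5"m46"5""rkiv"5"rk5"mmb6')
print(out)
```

Walking the string: at [1:33] → '"vt"5"vakxz"5"m46"5""rkiv"5"rk5"'.
With no groups in the pattern, `findall` gives back each whole match — 1 here.

['"vt"5"vakxz"5"m46"5""rkiv"5"rk5"']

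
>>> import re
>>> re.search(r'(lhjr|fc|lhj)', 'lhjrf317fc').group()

Alternation isn't longest-match — the leftmost alternative that fits at this position is chosen.
The match spans [0:4] → 'lhjr'.

'lhjr'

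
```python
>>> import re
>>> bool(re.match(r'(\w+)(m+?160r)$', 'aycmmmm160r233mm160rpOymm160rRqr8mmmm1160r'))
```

False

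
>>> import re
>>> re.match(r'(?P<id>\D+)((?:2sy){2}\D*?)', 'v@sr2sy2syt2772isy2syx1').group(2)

'2sy2sy'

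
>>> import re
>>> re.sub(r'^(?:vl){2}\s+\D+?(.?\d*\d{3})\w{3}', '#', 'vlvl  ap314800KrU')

'#'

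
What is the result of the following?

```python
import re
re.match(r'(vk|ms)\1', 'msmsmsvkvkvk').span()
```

(0, 4)

After group 1 captures some text, `\1` only succeeds where that same text appears again.
`re.match` only tries the pattern at the start of the string.
The match spans [0:4] → 'msms'.
Captured: group 1 = 'ms'.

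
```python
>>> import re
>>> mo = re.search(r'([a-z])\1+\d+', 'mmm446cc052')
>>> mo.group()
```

`\1` has to match the exact text group 1 already captured.
`search` walks the string left to right and returns the first match it finds.
The match spans [0:6] → 'mmm446'.
Captured: group 1 = 'm'.

'mmm446'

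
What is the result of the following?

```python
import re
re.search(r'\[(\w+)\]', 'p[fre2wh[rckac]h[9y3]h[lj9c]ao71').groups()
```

('rckac',)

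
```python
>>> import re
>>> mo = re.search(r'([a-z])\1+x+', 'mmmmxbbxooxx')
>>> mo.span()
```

(0, 5)

`\1` is not a pattern — it's the concrete string captured by group 1, re-applied verbatim.
`search` walks the string left to right and returns the first match it finds.
The match spans [0:5] → 'mmmmx'.
Captured: group 1 = 'm'.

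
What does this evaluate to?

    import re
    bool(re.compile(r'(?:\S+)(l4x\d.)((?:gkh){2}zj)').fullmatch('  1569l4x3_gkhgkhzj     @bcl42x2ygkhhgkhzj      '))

False

The pattern matches one or more of a non-whitespace character (non-capturing group); then the literal 'l4x', then a digit, then any character (captured); then the literal 'gkh' repeated 2 times, then the literal 'zj' (captured).
For `fullmatch`, every character of the input must be accounted for by the pattern.
Here the string isn't matched end-to-end, so the call returns None, and `bool(None)` is False.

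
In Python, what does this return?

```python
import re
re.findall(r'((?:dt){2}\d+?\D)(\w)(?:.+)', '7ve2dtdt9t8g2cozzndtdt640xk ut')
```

[('dtdt9t', '8')]

Pattern: the literal 'dt' repeated 2 times, then one or more of a digit (lazy), then a non-digit (captured); then a word character (captured); then one or more of any character (non-capturing group).
`findall` packs the 2 group values into a tuple for every match.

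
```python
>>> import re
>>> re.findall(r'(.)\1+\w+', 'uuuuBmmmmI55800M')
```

['u']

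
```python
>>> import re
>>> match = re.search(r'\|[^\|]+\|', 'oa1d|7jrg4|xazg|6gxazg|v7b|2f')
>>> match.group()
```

The match spans [4:11] → '|7jrg4|'.

'|7jrg4|'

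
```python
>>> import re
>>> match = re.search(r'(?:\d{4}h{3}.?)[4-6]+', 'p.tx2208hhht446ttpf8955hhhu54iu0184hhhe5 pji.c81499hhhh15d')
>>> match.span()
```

(4, 15)

The pattern matches exactly 4 of a digit, then exactly 3 of a literal 'h', then optionally any character (non-capturing group); then one or more of a character in [4-6].
The match spans [4:15] → '2208hhht446'.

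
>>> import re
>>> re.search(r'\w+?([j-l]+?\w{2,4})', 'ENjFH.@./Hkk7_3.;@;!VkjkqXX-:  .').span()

(0, 5)

The pattern matches one or more of a word character (lazy); then one or more of a character in [j-l] (lazy), then 2 to 4 of a word character (captured).
Unlike `match`, `search` isn't anchored — it looks for the pattern anywhere in the string.
The match spans [0:5] → 'ENjFH'.
Captured: group 1 = 'jFH'.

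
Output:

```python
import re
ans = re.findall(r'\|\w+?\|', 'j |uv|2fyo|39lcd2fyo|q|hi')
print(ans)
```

Scanning left to right: at [2:6] → '|uv|'; at [10:21] → '|39lcd2fyo|'.
With no groups in the pattern, `findall` gives back each whole match — 2 here.

['|uv|', '|39lcd2fyo|']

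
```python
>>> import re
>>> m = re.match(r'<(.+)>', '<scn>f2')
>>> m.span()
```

With `match`, the pattern is implicitly anchored at the beginning.
The match spans [0:5] → '<scn>'.

(0, 5)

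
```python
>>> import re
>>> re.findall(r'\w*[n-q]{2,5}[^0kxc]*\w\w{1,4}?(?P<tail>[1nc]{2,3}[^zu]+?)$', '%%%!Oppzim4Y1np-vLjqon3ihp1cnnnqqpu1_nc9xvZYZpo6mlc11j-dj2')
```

['11j-dj2']

Pattern: zero or more of a word character, then 2 to 5 of a character in [n-q]; then zero or more of any character except [0kxc], then a word character, then 1 to 4 of a word character (lazy); then 2 to 3 of one of [1nc], then one or more of any character except [zu] (lazy) (captured as 'tail'); then anchored at the end.
One capturing group, so `findall` returns just the captured substring from the one match — 1 in all.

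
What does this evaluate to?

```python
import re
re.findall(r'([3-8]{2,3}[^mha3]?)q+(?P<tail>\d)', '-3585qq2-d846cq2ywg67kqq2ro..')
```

[('3585', '2'), ('846c', '2'), ('67k', '2')]

Multiple groups make `findall` return tuples — one 2-tuple for each match.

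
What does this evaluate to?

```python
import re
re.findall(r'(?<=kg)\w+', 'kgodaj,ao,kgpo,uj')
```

['odaj', 'po']

The `(?=…)`/`(?<=…)` assertion just peeks at neighbouring text; it doesn't advance the match position.
Matches: at [2:6] → 'odaj'; at [12:14] → 'po'.
Since nothing is captured, `findall` lists the 2 matched substrings directly.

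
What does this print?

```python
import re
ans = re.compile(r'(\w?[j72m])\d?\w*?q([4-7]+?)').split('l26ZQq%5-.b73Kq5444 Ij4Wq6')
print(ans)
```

['l26ZQq%5-.', 'b7', '5', '444 ', 'Ij', '6', '']

Pattern: optionally a word character, then one of [j72m] (captured); then optionally a digit, then zero or more of a word character (lazy), then the literal 'q'; then one or more of a character in [4-7] (lazy) (captured).
Matches to split on: at [10:16] → 'b73Kq5'; at [20:26] → 'Ij4Wq6'.
Because the pattern has a capturing group, `split` also inserts each captured text between the pieces.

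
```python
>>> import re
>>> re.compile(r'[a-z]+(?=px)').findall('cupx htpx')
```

The lookaround is zero-width — it requires the adjacent text to match without consuming it, so the asserted text isn't part of the match.
Scanning left to right: at [0:2] → 'cu'; at [5:7] → 'ht'.
With no groups in the pattern, `findall` gives back each whole match — 2 here.

['cu', 'ht']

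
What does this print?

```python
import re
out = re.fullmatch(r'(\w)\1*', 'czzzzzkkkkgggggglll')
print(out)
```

`\1` has to match the exact text group 1 already captured.
`re.fullmatch` requires the pattern to consume the entire string.
Here the string isn't matched end-to-end, so the call returns None.

None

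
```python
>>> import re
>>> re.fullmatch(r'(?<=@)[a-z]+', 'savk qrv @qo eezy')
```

None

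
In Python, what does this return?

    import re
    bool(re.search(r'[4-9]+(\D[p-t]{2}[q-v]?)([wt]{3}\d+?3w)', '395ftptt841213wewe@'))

False

This matches one or more of a character in [4-9]; then a non-digit, then exactly 2 of a character in [p-t], then optionally a character in [q-v] (captured); then exactly 3 of one of [wt], then one or more of a digit (lazy), then the literal '3w' (captured).
`re.search` tries every starting position until one works.
Here the pattern never matches, so the call returns None, and `bool(None)` is False.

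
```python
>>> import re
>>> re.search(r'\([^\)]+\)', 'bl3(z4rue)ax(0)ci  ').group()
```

The match spans [3:10] → '(z4rue)'.

'(z4rue)'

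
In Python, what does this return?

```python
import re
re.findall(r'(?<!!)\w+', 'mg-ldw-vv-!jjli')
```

['mg', 'ldw', 'vv', 'jli']

`(?!…)`/`(?<!…)` only lets a position through if the neighbouring text does NOT match; no characters are consumed.
Since nothing is captured, `findall` lists the 4 matched substrings directly.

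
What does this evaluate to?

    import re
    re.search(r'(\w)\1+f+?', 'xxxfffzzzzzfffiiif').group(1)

`\1` has to match the exact text group 1 already captured.
Unlike `match`, `search` isn't anchored — it looks for the pattern anywhere in the string.
The match spans [0:4] → 'xxxf'.
Captured: group 1 = 'x'.

'x'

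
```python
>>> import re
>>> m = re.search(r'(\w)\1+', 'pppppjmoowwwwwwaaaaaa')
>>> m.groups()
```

('p',)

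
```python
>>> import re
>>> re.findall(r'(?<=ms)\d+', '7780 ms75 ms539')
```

['75', '539']

Lookahead/lookbehind check context without consuming it, so the matched span excludes the asserted characters.
Since nothing is captured, `findall` lists the 2 matched substrings directly.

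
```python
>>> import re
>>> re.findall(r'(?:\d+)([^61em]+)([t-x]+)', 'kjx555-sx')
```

Pattern: one or more of a digit (non-capturing group); then one or more of any character except [61em] (captured); then one or more of a character in [t-x] (captured).
Matches: at [3:9] match '555-sx', groups = ('-s', 'x').
2 groups means the one result is a tuple of 2 captured strings — 1 here.

[('-s', 'x')]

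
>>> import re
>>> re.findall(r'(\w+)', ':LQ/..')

This matches one or more of a word character (captured).
Scanning left to right: at [1:3] match 'LQ', group 1 = 'LQ'.
One capturing group, so `findall` returns just the captured substring from the one match — 1 in all.

['LQ']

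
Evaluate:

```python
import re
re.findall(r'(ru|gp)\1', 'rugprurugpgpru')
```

['ru', 'gp']

A backreference is literal: `\1` must see the identical characters the first group matched.
Scanning left to right: at [4:8] match 'ruru', group 1 = 'ru'; at [8:12] match 'gpgp', group 1 = 'gp'.
`findall` collects group 1 from each match (2 total).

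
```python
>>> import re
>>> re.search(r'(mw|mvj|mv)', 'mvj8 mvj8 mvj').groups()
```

The regex engine tests alternatives in the order written; an earlier branch that matches wins even if a later one would match more.
`search` walks the string left to right and returns the first match it finds.
The match spans [0:3] → 'mvj'.
Captured: group 1 = 'mvj'.

('mvj',)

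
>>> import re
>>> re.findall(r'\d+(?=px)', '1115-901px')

Because the assertion is zero-width, the text it checks is not consumed and won't appear in the result.
Scanning left to right: at [5:8] → '901'.
`findall` yields the raw match text (1 of them) because the pattern has no groups.

['901']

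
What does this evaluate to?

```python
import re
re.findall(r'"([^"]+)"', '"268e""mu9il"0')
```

['268e', 'mu9il']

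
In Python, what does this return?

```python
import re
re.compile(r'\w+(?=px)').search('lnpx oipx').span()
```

(0, 2)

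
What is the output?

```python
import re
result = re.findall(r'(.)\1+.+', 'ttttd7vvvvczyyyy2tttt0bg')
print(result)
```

['t']

The backreference `\1` re-matches whatever the first group consumed, character for character.
Matches: at [0:24] match 'ttttd7vvvvczyyyy2tttt0bg', group 1 = 't'.
`findall` collects group 1 from the one match (1 total).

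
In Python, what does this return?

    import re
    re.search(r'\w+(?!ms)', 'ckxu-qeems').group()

`(?!…)`/`(?<!…)` only lets a position through if the neighbouring text does NOT match; no characters are consumed.
`search` walks the string left to right and returns the first match it finds.
The match spans [0:4] → 'ckxu'.

'ckxu'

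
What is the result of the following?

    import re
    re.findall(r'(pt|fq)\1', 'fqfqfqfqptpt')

['fq', 'fq', 'pt']

A backreference is literal: `\1` must see the identical characters the first group matched.
With a single group, `findall` returns only what that group captured — 3 items.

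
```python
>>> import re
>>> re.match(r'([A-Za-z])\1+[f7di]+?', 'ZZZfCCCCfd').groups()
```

('Z',)

The match spans [0:4] → 'ZZZf'.
Captured: group 1 = 'Z'.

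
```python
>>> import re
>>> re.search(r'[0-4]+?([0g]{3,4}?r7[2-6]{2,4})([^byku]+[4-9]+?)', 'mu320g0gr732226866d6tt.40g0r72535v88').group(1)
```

'0g0gr73222'

The match spans [2:36] → '320g0gr732226866d6tt.40g0r72535v88'.
Captured: group 1 = '0g0gr73222', group 2 = '6866d6tt.40g0r72535v88'.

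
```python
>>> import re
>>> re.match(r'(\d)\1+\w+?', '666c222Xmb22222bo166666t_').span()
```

(0, 4)

After group 1 captures some text, `\1` only succeeds where that same text appears again.
`re.match` only tries the pattern at the start of the string.
The match spans [0:4] → '666c'.
Captured: group 1 = '6'.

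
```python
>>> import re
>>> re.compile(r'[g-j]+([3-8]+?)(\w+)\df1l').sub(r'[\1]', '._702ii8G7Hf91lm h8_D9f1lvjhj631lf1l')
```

'._702ii8G7Hf91lm [8]vjhj631lf1l'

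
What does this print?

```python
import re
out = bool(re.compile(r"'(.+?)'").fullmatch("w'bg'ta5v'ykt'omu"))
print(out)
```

False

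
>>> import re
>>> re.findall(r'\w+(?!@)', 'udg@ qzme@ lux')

['ud', 'qzm', 'lux']

A negative assertion filters positions out without eating any characters.
Matches: at [0:2] → 'ud'; at [5:8] → 'qzm'; at [11:14] → 'lux'.
No capturing groups, so `findall` returns the 3 full match strings.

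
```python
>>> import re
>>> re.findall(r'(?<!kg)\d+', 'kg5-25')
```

['25']

`(?!…)`/`(?<!…)` only lets a position through if the neighbouring text does NOT match; no characters are consumed.
Scanning left to right: at [4:6] → '25'.
Since nothing is captured, `findall` lists the 1 matched substring directly.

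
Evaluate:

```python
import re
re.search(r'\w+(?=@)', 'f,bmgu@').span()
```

The lookaround is zero-width — it requires the adjacent text to match without consuming it, so the asserted text isn't part of the match.
`re.search` scans for the first position where the pattern succeeds.
The match spans [2:6] → 'bmgu'.

(2, 6)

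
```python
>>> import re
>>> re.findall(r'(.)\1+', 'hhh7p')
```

`\1` has to match the exact text group 1 already captured.
`findall` collects group 1 from the one match (1 total).

['h']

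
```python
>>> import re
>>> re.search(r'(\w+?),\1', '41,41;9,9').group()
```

'41,41'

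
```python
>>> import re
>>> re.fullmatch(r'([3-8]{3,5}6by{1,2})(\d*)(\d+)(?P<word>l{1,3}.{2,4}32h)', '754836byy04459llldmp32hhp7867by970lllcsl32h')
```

None

`fullmatch` succeeds only if the pattern covers the string from start to end.
Here the string isn't matched end-to-end, so the call returns None.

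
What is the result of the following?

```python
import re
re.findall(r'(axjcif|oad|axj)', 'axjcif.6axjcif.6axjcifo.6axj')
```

['axjcif', 'axjcif', 'axjcif', 'axj']

`|` is ordered: at each position the engine commits to the first alternative that works.
Because there's exactly one group, `findall` drops the full match and keeps group 1 from each hit.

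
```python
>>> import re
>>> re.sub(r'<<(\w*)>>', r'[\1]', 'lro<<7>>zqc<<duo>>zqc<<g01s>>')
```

'lro[7]zqc[duo]zqc[g01s]'

Each match is replaced using the text its own group 1 captured.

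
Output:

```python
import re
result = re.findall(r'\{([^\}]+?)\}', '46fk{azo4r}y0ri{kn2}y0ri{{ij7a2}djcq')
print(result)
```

['azo4r', 'kn2', '{ij7a2']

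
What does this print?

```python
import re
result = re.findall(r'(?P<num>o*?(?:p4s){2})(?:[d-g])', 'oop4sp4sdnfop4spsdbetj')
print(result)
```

This matches zero or more of the literal 'o' (lazy), then the literal 'p4s' repeated 2 times (captured as 'num'); then a character in [d-g] (non-capturing group).
Because there's exactly one group, `findall` drops the full match and keeps group 1 from the one hit.

['oop4sp4s']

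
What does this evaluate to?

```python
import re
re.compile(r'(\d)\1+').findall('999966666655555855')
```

`\1` has to match the exact text group 1 already captured.
Matches: at [0:4] match '9999', group 1 = '9'; at [4:10] match '666666', group 1 = '6'; at [10:15] match '55555', group 1 = '5'; at [16:18] match '55', group 1 = '5'.
One capturing group, so `findall` returns just the captured substring from each match — 4 in all.

['9', '6', '5', '5']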